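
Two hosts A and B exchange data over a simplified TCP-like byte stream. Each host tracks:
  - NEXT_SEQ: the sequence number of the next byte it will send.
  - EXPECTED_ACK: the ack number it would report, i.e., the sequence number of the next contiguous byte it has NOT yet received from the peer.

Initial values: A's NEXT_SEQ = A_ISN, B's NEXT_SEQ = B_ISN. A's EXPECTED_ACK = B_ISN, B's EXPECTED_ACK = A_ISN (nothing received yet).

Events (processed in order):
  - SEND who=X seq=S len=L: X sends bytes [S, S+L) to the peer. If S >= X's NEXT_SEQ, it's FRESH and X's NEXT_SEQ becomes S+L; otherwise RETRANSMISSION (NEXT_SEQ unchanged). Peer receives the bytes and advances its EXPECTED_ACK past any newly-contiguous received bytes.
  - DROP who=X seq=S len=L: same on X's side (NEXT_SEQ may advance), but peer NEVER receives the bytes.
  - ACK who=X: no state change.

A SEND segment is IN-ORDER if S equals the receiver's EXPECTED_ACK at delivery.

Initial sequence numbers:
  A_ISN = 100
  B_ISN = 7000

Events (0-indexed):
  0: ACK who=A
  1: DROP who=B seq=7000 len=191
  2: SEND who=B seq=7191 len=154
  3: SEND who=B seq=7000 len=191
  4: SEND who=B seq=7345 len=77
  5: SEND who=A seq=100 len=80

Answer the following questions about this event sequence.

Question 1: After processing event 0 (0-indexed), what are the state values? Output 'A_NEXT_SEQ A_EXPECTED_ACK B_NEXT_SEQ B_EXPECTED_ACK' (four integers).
After event 0: A_seq=100 A_ack=7000 B_seq=7000 B_ack=100

100 7000 7000 100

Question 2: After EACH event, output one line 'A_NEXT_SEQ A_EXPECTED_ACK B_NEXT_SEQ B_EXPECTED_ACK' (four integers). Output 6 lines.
100 7000 7000 100
100 7000 7191 100
100 7000 7345 100
100 7345 7345 100
100 7422 7422 100
180 7422 7422 180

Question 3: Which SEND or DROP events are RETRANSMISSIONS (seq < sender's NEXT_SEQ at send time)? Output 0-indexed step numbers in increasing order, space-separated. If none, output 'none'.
Answer: 3

Derivation:
Step 1: DROP seq=7000 -> fresh
Step 2: SEND seq=7191 -> fresh
Step 3: SEND seq=7000 -> retransmit
Step 4: SEND seq=7345 -> fresh
Step 5: SEND seq=100 -> fresh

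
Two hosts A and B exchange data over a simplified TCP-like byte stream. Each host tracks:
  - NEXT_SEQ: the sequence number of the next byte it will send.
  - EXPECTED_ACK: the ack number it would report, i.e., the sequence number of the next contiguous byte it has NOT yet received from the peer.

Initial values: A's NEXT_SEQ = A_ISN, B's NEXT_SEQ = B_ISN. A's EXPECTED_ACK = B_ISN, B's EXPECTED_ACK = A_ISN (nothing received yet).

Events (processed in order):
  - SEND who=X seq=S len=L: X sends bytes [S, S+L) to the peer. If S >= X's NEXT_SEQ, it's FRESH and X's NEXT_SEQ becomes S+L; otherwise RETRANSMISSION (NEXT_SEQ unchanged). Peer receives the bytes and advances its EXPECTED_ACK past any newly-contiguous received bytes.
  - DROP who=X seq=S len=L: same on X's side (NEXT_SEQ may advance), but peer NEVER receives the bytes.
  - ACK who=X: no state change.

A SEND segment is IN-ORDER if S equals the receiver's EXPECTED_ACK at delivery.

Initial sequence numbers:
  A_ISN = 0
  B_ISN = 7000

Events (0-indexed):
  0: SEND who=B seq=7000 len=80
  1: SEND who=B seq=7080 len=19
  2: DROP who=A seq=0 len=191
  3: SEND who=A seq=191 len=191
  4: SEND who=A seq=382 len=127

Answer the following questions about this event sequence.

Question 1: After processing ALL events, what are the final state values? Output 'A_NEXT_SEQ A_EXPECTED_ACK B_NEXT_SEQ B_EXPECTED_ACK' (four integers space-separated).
After event 0: A_seq=0 A_ack=7080 B_seq=7080 B_ack=0
After event 1: A_seq=0 A_ack=7099 B_seq=7099 B_ack=0
After event 2: A_seq=191 A_ack=7099 B_seq=7099 B_ack=0
After event 3: A_seq=382 A_ack=7099 B_seq=7099 B_ack=0
After event 4: A_seq=509 A_ack=7099 B_seq=7099 B_ack=0

Answer: 509 7099 7099 0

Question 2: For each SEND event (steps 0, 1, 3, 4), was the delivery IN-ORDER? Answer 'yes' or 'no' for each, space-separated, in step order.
Answer: yes yes no no

Derivation:
Step 0: SEND seq=7000 -> in-order
Step 1: SEND seq=7080 -> in-order
Step 3: SEND seq=191 -> out-of-order
Step 4: SEND seq=382 -> out-of-order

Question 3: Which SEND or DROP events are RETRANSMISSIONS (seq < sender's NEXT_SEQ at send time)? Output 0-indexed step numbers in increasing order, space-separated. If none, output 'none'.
Answer: none

Derivation:
Step 0: SEND seq=7000 -> fresh
Step 1: SEND seq=7080 -> fresh
Step 2: DROP seq=0 -> fresh
Step 3: SEND seq=191 -> fresh
Step 4: SEND seq=382 -> fresh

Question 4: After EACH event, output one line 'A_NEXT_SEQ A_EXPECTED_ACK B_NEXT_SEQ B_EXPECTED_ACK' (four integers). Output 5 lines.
0 7080 7080 0
0 7099 7099 0
191 7099 7099 0
382 7099 7099 0
509 7099 7099 0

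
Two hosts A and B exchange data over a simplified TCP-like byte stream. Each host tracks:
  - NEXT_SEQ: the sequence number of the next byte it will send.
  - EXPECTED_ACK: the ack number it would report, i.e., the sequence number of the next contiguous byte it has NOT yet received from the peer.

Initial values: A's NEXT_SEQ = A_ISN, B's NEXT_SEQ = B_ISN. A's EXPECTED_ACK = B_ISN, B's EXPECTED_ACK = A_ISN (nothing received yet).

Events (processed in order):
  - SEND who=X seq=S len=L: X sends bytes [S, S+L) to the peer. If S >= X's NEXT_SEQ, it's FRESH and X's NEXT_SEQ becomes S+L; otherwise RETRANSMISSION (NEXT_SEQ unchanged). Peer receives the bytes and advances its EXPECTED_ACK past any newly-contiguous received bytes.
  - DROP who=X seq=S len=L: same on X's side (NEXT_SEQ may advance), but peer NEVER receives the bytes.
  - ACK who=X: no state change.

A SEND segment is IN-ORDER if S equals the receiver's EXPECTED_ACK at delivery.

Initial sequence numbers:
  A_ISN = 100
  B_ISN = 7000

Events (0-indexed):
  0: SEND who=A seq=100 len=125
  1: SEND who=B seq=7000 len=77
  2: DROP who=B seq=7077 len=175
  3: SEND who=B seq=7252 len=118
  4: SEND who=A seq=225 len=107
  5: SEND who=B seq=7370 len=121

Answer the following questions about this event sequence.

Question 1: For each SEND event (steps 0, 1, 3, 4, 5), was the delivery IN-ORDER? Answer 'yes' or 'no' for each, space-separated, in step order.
Step 0: SEND seq=100 -> in-order
Step 1: SEND seq=7000 -> in-order
Step 3: SEND seq=7252 -> out-of-order
Step 4: SEND seq=225 -> in-order
Step 5: SEND seq=7370 -> out-of-order

Answer: yes yes no yes no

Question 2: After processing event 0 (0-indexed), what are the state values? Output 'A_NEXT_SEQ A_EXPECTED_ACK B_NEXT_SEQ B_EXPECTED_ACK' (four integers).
After event 0: A_seq=225 A_ack=7000 B_seq=7000 B_ack=225

225 7000 7000 225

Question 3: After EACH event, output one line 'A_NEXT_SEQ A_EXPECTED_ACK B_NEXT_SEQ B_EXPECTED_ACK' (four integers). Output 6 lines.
225 7000 7000 225
225 7077 7077 225
225 7077 7252 225
225 7077 7370 225
332 7077 7370 332
332 7077 7491 332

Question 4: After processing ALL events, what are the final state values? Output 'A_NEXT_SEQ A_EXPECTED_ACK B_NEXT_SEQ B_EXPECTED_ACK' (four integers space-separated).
After event 0: A_seq=225 A_ack=7000 B_seq=7000 B_ack=225
After event 1: A_seq=225 A_ack=7077 B_seq=7077 B_ack=225
After event 2: A_seq=225 A_ack=7077 B_seq=7252 B_ack=225
After event 3: A_seq=225 A_ack=7077 B_seq=7370 B_ack=225
After event 4: A_seq=332 A_ack=7077 B_seq=7370 B_ack=332
After event 5: A_seq=332 A_ack=7077 B_seq=7491 B_ack=332

Answer: 332 7077 7491 332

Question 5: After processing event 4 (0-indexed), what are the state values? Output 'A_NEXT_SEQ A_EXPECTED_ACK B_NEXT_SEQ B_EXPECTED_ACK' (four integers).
After event 0: A_seq=225 A_ack=7000 B_seq=7000 B_ack=225
After event 1: A_seq=225 A_ack=7077 B_seq=7077 B_ack=225
After event 2: A_seq=225 A_ack=7077 B_seq=7252 B_ack=225
After event 3: A_seq=225 A_ack=7077 B_seq=7370 B_ack=225
After event 4: A_seq=332 A_ack=7077 B_seq=7370 B_ack=332

332 7077 7370 332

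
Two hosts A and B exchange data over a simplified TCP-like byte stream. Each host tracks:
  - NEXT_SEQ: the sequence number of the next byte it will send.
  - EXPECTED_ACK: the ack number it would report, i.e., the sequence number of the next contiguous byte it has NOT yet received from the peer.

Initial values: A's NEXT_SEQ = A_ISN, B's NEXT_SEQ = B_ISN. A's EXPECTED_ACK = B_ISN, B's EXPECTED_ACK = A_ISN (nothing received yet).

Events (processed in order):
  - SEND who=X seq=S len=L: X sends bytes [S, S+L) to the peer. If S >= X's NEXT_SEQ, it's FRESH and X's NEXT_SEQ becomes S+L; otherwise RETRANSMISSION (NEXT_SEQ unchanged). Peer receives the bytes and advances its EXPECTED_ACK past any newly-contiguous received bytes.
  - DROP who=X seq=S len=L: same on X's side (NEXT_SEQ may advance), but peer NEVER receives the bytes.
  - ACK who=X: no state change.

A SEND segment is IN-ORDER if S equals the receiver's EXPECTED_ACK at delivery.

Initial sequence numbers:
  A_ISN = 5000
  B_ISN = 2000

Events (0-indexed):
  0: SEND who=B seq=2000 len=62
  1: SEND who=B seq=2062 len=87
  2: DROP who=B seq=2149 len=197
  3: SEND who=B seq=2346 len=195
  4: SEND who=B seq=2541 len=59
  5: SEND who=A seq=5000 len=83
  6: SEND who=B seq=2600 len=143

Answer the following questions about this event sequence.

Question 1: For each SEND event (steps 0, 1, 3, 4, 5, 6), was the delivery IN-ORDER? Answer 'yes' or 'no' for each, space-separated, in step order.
Step 0: SEND seq=2000 -> in-order
Step 1: SEND seq=2062 -> in-order
Step 3: SEND seq=2346 -> out-of-order
Step 4: SEND seq=2541 -> out-of-order
Step 5: SEND seq=5000 -> in-order
Step 6: SEND seq=2600 -> out-of-order

Answer: yes yes no no yes no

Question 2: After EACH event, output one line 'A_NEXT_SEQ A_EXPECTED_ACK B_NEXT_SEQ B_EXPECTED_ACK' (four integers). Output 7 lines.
5000 2062 2062 5000
5000 2149 2149 5000
5000 2149 2346 5000
5000 2149 2541 5000
5000 2149 2600 5000
5083 2149 2600 5083
5083 2149 2743 5083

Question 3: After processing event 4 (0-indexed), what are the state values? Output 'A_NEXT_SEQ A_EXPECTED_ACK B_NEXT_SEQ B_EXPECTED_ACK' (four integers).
After event 0: A_seq=5000 A_ack=2062 B_seq=2062 B_ack=5000
After event 1: A_seq=5000 A_ack=2149 B_seq=2149 B_ack=5000
After event 2: A_seq=5000 A_ack=2149 B_seq=2346 B_ack=5000
After event 3: A_seq=5000 A_ack=2149 B_seq=2541 B_ack=5000
After event 4: A_seq=5000 A_ack=2149 B_seq=2600 B_ack=5000

5000 2149 2600 5000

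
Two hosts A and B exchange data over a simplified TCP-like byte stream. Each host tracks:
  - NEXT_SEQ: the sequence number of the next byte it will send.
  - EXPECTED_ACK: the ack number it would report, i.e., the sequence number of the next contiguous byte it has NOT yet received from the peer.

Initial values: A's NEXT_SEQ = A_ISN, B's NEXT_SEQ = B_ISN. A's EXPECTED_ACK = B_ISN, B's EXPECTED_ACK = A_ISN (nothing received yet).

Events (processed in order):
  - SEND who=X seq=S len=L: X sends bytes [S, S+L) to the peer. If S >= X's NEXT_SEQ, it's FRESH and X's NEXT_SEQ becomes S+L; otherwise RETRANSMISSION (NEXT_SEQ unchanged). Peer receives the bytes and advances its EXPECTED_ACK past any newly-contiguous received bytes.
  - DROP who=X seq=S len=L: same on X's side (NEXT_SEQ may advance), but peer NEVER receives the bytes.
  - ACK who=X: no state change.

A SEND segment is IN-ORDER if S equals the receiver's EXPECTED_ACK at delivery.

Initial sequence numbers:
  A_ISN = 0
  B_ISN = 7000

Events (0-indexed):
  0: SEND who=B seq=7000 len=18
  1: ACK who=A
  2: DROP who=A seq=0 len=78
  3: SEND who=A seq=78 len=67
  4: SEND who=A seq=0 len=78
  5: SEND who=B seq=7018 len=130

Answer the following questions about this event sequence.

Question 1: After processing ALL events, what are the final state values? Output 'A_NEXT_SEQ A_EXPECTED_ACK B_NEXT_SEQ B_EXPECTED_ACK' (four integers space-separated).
After event 0: A_seq=0 A_ack=7018 B_seq=7018 B_ack=0
After event 1: A_seq=0 A_ack=7018 B_seq=7018 B_ack=0
After event 2: A_seq=78 A_ack=7018 B_seq=7018 B_ack=0
After event 3: A_seq=145 A_ack=7018 B_seq=7018 B_ack=0
After event 4: A_seq=145 A_ack=7018 B_seq=7018 B_ack=145
After event 5: A_seq=145 A_ack=7148 B_seq=7148 B_ack=145

Answer: 145 7148 7148 145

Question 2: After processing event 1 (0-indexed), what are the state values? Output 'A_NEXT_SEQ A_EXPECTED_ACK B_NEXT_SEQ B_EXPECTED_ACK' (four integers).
After event 0: A_seq=0 A_ack=7018 B_seq=7018 B_ack=0
After event 1: A_seq=0 A_ack=7018 B_seq=7018 B_ack=0

0 7018 7018 0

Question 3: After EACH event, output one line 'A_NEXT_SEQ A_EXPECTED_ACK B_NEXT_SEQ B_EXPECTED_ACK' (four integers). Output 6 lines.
0 7018 7018 0
0 7018 7018 0
78 7018 7018 0
145 7018 7018 0
145 7018 7018 145
145 7148 7148 145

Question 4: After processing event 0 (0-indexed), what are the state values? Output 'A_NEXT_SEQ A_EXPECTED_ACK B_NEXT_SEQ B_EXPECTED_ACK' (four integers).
After event 0: A_seq=0 A_ack=7018 B_seq=7018 B_ack=0

0 7018 7018 0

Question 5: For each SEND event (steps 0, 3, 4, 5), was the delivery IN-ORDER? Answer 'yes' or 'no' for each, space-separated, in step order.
Step 0: SEND seq=7000 -> in-order
Step 3: SEND seq=78 -> out-of-order
Step 4: SEND seq=0 -> in-order
Step 5: SEND seq=7018 -> in-order

Answer: yes no yes yes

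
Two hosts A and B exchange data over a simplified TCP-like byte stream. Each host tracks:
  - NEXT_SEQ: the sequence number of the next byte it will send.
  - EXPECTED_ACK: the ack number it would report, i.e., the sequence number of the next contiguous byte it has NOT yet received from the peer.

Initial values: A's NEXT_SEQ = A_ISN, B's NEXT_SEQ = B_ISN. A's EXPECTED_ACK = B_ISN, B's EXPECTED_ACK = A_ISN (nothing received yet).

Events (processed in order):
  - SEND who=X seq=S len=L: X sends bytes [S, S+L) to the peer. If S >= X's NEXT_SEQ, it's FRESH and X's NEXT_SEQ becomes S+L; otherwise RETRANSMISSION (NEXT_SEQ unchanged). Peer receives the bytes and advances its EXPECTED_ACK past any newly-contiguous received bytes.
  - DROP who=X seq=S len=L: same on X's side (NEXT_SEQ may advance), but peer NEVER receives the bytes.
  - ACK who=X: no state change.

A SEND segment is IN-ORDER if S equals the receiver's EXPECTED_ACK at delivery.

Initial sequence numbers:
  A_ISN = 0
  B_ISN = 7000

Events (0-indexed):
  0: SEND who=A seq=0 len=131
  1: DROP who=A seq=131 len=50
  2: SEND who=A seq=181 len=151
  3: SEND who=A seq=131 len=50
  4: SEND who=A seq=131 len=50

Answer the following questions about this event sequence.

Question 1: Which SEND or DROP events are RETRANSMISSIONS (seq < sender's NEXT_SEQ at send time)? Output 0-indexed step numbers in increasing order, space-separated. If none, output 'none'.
Step 0: SEND seq=0 -> fresh
Step 1: DROP seq=131 -> fresh
Step 2: SEND seq=181 -> fresh
Step 3: SEND seq=131 -> retransmit
Step 4: SEND seq=131 -> retransmit

Answer: 3 4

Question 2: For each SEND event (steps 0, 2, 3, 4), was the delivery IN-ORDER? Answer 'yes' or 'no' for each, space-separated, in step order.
Answer: yes no yes no

Derivation:
Step 0: SEND seq=0 -> in-order
Step 2: SEND seq=181 -> out-of-order
Step 3: SEND seq=131 -> in-order
Step 4: SEND seq=131 -> out-of-order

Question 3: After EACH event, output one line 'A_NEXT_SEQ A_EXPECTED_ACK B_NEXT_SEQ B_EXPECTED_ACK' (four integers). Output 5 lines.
131 7000 7000 131
181 7000 7000 131
332 7000 7000 131
332 7000 7000 332
332 7000 7000 332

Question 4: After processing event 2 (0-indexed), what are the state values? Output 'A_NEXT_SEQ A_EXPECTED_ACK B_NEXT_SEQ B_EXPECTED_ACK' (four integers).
After event 0: A_seq=131 A_ack=7000 B_seq=7000 B_ack=131
After event 1: A_seq=181 A_ack=7000 B_seq=7000 B_ack=131
After event 2: A_seq=332 A_ack=7000 B_seq=7000 B_ack=131

332 7000 7000 131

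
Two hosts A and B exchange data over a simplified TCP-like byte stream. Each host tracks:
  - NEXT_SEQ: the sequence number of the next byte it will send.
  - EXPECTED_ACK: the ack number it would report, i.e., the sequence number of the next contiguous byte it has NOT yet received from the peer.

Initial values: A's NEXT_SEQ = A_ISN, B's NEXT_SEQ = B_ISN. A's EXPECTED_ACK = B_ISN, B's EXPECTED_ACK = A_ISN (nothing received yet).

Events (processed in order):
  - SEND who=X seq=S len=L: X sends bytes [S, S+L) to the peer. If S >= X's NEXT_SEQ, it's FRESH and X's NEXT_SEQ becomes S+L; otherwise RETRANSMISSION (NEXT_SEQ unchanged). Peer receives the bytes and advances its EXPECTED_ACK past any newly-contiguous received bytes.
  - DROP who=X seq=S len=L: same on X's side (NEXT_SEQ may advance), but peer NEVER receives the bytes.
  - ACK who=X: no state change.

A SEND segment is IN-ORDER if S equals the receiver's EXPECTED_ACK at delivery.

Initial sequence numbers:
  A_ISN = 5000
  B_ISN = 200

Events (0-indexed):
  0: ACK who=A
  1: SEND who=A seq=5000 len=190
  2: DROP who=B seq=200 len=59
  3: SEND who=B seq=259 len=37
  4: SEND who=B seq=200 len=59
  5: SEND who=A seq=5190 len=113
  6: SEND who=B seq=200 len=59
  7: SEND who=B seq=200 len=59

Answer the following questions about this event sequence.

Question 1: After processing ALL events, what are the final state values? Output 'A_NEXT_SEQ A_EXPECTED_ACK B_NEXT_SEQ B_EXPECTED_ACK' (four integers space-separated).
After event 0: A_seq=5000 A_ack=200 B_seq=200 B_ack=5000
After event 1: A_seq=5190 A_ack=200 B_seq=200 B_ack=5190
After event 2: A_seq=5190 A_ack=200 B_seq=259 B_ack=5190
After event 3: A_seq=5190 A_ack=200 B_seq=296 B_ack=5190
After event 4: A_seq=5190 A_ack=296 B_seq=296 B_ack=5190
After event 5: A_seq=5303 A_ack=296 B_seq=296 B_ack=5303
After event 6: A_seq=5303 A_ack=296 B_seq=296 B_ack=5303
After event 7: A_seq=5303 A_ack=296 B_seq=296 B_ack=5303

Answer: 5303 296 296 5303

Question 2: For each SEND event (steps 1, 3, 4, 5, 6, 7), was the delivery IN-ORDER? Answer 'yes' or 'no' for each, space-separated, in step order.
Answer: yes no yes yes no no

Derivation:
Step 1: SEND seq=5000 -> in-order
Step 3: SEND seq=259 -> out-of-order
Step 4: SEND seq=200 -> in-order
Step 5: SEND seq=5190 -> in-order
Step 6: SEND seq=200 -> out-of-order
Step 7: SEND seq=200 -> out-of-order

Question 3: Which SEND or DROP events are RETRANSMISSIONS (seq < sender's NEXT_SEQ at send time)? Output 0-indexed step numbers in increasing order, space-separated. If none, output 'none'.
Step 1: SEND seq=5000 -> fresh
Step 2: DROP seq=200 -> fresh
Step 3: SEND seq=259 -> fresh
Step 4: SEND seq=200 -> retransmit
Step 5: SEND seq=5190 -> fresh
Step 6: SEND seq=200 -> retransmit
Step 7: SEND seq=200 -> retransmit

Answer: 4 6 7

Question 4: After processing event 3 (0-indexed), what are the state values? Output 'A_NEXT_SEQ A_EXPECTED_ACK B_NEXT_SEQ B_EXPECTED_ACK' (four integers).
After event 0: A_seq=5000 A_ack=200 B_seq=200 B_ack=5000
After event 1: A_seq=5190 A_ack=200 B_seq=200 B_ack=5190
After event 2: A_seq=5190 A_ack=200 B_seq=259 B_ack=5190
After event 3: A_seq=5190 A_ack=200 B_seq=296 B_ack=5190

5190 200 296 5190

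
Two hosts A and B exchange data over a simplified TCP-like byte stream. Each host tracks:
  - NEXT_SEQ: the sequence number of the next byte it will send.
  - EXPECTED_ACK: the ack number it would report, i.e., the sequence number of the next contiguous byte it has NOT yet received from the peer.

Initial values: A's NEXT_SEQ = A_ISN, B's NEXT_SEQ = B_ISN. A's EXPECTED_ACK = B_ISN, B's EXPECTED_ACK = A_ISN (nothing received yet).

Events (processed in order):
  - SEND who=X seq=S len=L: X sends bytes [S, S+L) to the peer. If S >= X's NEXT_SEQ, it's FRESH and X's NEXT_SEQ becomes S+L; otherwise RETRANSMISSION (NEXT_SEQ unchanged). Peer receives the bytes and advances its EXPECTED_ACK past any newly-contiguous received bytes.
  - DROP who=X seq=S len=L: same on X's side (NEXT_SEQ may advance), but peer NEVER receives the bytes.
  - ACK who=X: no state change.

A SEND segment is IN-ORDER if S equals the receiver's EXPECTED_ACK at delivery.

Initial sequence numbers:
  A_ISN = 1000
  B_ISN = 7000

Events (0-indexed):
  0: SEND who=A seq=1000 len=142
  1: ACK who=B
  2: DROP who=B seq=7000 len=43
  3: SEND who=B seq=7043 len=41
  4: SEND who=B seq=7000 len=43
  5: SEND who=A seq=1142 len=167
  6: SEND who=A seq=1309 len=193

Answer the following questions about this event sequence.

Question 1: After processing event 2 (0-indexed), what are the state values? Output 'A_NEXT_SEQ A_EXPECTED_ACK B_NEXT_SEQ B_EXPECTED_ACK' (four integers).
After event 0: A_seq=1142 A_ack=7000 B_seq=7000 B_ack=1142
After event 1: A_seq=1142 A_ack=7000 B_seq=7000 B_ack=1142
After event 2: A_seq=1142 A_ack=7000 B_seq=7043 B_ack=1142

1142 7000 7043 1142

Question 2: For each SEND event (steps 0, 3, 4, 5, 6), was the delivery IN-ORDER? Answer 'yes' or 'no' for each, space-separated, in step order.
Answer: yes no yes yes yes

Derivation:
Step 0: SEND seq=1000 -> in-order
Step 3: SEND seq=7043 -> out-of-order
Step 4: SEND seq=7000 -> in-order
Step 5: SEND seq=1142 -> in-order
Step 6: SEND seq=1309 -> in-order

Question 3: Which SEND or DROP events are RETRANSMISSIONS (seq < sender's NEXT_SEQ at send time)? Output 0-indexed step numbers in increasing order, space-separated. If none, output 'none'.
Step 0: SEND seq=1000 -> fresh
Step 2: DROP seq=7000 -> fresh
Step 3: SEND seq=7043 -> fresh
Step 4: SEND seq=7000 -> retransmit
Step 5: SEND seq=1142 -> fresh
Step 6: SEND seq=1309 -> fresh

Answer: 4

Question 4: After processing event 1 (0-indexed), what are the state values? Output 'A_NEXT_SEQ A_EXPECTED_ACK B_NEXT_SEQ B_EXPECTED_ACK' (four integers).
After event 0: A_seq=1142 A_ack=7000 B_seq=7000 B_ack=1142
After event 1: A_seq=1142 A_ack=7000 B_seq=7000 B_ack=1142

1142 7000 7000 1142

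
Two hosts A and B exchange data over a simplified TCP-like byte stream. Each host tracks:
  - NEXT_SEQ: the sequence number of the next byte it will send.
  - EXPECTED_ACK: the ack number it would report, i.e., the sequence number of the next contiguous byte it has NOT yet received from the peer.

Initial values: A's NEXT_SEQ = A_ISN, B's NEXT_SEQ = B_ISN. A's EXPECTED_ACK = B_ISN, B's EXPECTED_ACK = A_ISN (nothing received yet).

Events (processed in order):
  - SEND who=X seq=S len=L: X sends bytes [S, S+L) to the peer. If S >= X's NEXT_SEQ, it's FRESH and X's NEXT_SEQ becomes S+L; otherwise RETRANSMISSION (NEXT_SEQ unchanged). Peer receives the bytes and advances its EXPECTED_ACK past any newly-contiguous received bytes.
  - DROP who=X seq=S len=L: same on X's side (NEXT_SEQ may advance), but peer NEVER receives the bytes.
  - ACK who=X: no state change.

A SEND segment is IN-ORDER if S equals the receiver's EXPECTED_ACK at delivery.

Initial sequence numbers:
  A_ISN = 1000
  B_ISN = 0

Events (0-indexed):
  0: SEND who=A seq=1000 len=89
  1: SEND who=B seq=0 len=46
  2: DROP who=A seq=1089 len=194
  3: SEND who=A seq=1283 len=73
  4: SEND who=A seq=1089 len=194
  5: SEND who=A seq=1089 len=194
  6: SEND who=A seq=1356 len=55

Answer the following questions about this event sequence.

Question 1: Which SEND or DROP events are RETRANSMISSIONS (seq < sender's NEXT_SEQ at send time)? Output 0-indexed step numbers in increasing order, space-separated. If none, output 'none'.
Answer: 4 5

Derivation:
Step 0: SEND seq=1000 -> fresh
Step 1: SEND seq=0 -> fresh
Step 2: DROP seq=1089 -> fresh
Step 3: SEND seq=1283 -> fresh
Step 4: SEND seq=1089 -> retransmit
Step 5: SEND seq=1089 -> retransmit
Step 6: SEND seq=1356 -> fresh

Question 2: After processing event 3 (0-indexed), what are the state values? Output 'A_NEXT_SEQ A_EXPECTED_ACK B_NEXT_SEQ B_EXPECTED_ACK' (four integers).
After event 0: A_seq=1089 A_ack=0 B_seq=0 B_ack=1089
After event 1: A_seq=1089 A_ack=46 B_seq=46 B_ack=1089
After event 2: A_seq=1283 A_ack=46 B_seq=46 B_ack=1089
After event 3: A_seq=1356 A_ack=46 B_seq=46 B_ack=1089

1356 46 46 1089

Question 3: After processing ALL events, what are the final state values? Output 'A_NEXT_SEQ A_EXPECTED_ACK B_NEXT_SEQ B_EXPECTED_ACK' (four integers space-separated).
After event 0: A_seq=1089 A_ack=0 B_seq=0 B_ack=1089
After event 1: A_seq=1089 A_ack=46 B_seq=46 B_ack=1089
After event 2: A_seq=1283 A_ack=46 B_seq=46 B_ack=1089
After event 3: A_seq=1356 A_ack=46 B_seq=46 B_ack=1089
After event 4: A_seq=1356 A_ack=46 B_seq=46 B_ack=1356
After event 5: A_seq=1356 A_ack=46 B_seq=46 B_ack=1356
After event 6: A_seq=1411 A_ack=46 B_seq=46 B_ack=1411

Answer: 1411 46 46 1411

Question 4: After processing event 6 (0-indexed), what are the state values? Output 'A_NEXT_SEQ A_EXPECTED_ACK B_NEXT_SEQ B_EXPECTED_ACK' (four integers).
After event 0: A_seq=1089 A_ack=0 B_seq=0 B_ack=1089
After event 1: A_seq=1089 A_ack=46 B_seq=46 B_ack=1089
After event 2: A_seq=1283 A_ack=46 B_seq=46 B_ack=1089
After event 3: A_seq=1356 A_ack=46 B_seq=46 B_ack=1089
After event 4: A_seq=1356 A_ack=46 B_seq=46 B_ack=1356
After event 5: A_seq=1356 A_ack=46 B_seq=46 B_ack=1356
After event 6: A_seq=1411 A_ack=46 B_seq=46 B_ack=1411

1411 46 46 1411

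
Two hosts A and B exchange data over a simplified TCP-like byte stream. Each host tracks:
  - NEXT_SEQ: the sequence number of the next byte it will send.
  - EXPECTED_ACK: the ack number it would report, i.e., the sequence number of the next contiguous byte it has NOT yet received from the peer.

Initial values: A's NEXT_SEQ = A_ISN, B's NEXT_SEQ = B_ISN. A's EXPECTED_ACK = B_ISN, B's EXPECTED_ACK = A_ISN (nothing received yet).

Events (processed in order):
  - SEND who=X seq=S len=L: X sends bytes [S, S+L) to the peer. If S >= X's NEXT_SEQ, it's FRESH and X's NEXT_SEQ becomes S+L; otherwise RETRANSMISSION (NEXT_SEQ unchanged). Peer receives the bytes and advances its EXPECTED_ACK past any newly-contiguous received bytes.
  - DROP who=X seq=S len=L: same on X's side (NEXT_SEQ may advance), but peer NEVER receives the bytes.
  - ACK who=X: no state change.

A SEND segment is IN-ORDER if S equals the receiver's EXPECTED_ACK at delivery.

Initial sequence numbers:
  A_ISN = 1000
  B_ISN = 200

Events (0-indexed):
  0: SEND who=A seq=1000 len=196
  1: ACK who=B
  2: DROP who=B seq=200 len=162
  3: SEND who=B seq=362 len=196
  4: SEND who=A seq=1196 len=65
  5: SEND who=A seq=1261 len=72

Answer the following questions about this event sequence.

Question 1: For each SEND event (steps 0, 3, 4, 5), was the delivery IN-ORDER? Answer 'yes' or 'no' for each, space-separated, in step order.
Step 0: SEND seq=1000 -> in-order
Step 3: SEND seq=362 -> out-of-order
Step 4: SEND seq=1196 -> in-order
Step 5: SEND seq=1261 -> in-order

Answer: yes no yes yes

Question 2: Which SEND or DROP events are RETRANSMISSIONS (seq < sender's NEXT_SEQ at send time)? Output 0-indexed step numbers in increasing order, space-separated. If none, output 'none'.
Step 0: SEND seq=1000 -> fresh
Step 2: DROP seq=200 -> fresh
Step 3: SEND seq=362 -> fresh
Step 4: SEND seq=1196 -> fresh
Step 5: SEND seq=1261 -> fresh

Answer: none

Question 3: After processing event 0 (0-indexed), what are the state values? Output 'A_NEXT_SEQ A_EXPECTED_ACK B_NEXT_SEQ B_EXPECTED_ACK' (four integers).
After event 0: A_seq=1196 A_ack=200 B_seq=200 B_ack=1196

1196 200 200 1196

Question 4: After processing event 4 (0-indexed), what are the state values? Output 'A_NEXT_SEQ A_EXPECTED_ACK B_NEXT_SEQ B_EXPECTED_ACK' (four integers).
After event 0: A_seq=1196 A_ack=200 B_seq=200 B_ack=1196
After event 1: A_seq=1196 A_ack=200 B_seq=200 B_ack=1196
After event 2: A_seq=1196 A_ack=200 B_seq=362 B_ack=1196
After event 3: A_seq=1196 A_ack=200 B_seq=558 B_ack=1196
After event 4: A_seq=1261 A_ack=200 B_seq=558 B_ack=1261

1261 200 558 1261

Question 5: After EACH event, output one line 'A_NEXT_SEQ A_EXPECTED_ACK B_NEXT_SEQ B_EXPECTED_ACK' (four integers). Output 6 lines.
1196 200 200 1196
1196 200 200 1196
1196 200 362 1196
1196 200 558 1196
1261 200 558 1261
1333 200 558 1333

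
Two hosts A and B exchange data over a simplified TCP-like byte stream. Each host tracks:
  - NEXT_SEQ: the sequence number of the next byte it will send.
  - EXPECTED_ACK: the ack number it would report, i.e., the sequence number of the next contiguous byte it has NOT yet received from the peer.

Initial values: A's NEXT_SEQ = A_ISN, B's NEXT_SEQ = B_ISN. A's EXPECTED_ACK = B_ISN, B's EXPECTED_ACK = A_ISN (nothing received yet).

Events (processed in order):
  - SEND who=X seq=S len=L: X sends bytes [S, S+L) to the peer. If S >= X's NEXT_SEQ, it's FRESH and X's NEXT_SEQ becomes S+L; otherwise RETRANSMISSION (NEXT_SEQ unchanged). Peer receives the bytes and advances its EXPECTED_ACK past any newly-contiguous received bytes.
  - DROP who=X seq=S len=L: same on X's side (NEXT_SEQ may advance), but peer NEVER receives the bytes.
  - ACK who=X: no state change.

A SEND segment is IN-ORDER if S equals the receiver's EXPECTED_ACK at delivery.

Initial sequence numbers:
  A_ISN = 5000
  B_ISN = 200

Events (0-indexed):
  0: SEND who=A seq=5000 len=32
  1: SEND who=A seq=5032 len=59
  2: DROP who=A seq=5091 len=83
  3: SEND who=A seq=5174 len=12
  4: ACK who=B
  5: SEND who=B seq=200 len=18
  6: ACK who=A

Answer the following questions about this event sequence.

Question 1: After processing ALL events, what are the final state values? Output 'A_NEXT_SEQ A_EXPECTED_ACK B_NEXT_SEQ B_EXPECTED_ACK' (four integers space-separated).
After event 0: A_seq=5032 A_ack=200 B_seq=200 B_ack=5032
After event 1: A_seq=5091 A_ack=200 B_seq=200 B_ack=5091
After event 2: A_seq=5174 A_ack=200 B_seq=200 B_ack=5091
After event 3: A_seq=5186 A_ack=200 B_seq=200 B_ack=5091
After event 4: A_seq=5186 A_ack=200 B_seq=200 B_ack=5091
After event 5: A_seq=5186 A_ack=218 B_seq=218 B_ack=5091
After event 6: A_seq=5186 A_ack=218 B_seq=218 B_ack=5091

Answer: 5186 218 218 5091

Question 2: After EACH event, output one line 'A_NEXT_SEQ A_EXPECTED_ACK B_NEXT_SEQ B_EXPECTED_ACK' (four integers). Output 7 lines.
5032 200 200 5032
5091 200 200 5091
5174 200 200 5091
5186 200 200 5091
5186 200 200 5091
5186 218 218 5091
5186 218 218 5091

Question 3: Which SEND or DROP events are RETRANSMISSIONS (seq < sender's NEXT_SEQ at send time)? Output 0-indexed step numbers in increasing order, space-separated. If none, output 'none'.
Step 0: SEND seq=5000 -> fresh
Step 1: SEND seq=5032 -> fresh
Step 2: DROP seq=5091 -> fresh
Step 3: SEND seq=5174 -> fresh
Step 5: SEND seq=200 -> fresh

Answer: none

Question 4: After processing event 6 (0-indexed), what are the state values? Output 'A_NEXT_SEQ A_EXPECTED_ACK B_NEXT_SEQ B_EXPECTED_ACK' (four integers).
After event 0: A_seq=5032 A_ack=200 B_seq=200 B_ack=5032
After event 1: A_seq=5091 A_ack=200 B_seq=200 B_ack=5091
After event 2: A_seq=5174 A_ack=200 B_seq=200 B_ack=5091
After event 3: A_seq=5186 A_ack=200 B_seq=200 B_ack=5091
After event 4: A_seq=5186 A_ack=200 B_seq=200 B_ack=5091
After event 5: A_seq=5186 A_ack=218 B_seq=218 B_ack=5091
After event 6: A_seq=5186 A_ack=218 B_seq=218 B_ack=5091

5186 218 218 5091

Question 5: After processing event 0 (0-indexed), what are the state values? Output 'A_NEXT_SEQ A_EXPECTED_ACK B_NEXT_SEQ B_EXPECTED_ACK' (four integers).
After event 0: A_seq=5032 A_ack=200 B_seq=200 B_ack=5032

5032 200 200 5032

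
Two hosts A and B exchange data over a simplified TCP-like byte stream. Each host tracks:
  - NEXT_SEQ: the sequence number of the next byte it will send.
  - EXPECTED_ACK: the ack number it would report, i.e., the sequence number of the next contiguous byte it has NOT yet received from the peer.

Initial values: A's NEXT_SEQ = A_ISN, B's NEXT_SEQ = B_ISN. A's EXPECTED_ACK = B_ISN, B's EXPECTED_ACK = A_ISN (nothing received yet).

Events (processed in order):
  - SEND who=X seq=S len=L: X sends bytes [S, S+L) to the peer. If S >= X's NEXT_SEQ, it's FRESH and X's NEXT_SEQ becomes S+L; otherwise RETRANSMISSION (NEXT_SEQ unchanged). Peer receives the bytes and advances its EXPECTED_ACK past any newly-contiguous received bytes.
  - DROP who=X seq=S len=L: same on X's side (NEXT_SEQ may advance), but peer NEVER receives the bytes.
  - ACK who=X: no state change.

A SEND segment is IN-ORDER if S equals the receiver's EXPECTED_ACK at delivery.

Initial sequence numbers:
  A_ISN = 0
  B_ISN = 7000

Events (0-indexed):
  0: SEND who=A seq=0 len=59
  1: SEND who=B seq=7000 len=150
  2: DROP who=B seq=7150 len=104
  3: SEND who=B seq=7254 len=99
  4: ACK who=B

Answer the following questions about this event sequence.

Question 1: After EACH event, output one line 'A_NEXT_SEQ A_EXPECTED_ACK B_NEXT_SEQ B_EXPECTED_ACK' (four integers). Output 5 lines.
59 7000 7000 59
59 7150 7150 59
59 7150 7254 59
59 7150 7353 59
59 7150 7353 59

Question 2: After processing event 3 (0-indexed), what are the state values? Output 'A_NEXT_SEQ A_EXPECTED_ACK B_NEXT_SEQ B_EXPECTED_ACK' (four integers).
After event 0: A_seq=59 A_ack=7000 B_seq=7000 B_ack=59
After event 1: A_seq=59 A_ack=7150 B_seq=7150 B_ack=59
After event 2: A_seq=59 A_ack=7150 B_seq=7254 B_ack=59
After event 3: A_seq=59 A_ack=7150 B_seq=7353 B_ack=59

59 7150 7353 59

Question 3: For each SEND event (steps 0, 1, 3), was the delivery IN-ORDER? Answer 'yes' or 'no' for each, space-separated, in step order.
Answer: yes yes no

Derivation:
Step 0: SEND seq=0 -> in-order
Step 1: SEND seq=7000 -> in-order
Step 3: SEND seq=7254 -> out-of-order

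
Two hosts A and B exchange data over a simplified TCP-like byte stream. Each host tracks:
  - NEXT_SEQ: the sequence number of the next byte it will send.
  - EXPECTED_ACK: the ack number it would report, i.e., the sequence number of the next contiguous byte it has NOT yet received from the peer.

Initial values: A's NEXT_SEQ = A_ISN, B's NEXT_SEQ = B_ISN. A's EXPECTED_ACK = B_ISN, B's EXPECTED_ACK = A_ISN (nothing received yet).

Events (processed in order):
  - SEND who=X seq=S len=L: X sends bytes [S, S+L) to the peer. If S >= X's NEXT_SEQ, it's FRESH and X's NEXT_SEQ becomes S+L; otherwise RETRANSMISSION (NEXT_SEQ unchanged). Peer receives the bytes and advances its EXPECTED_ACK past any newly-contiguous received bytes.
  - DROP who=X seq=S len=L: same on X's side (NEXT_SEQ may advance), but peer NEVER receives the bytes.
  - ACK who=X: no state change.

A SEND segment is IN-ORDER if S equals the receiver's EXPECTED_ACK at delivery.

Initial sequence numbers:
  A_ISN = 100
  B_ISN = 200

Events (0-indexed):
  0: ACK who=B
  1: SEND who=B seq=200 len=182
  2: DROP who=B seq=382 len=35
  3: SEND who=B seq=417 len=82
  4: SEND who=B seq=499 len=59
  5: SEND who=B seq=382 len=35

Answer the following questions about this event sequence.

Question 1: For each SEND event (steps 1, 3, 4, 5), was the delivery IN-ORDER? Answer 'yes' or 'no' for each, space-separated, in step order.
Answer: yes no no yes

Derivation:
Step 1: SEND seq=200 -> in-order
Step 3: SEND seq=417 -> out-of-order
Step 4: SEND seq=499 -> out-of-order
Step 5: SEND seq=382 -> in-order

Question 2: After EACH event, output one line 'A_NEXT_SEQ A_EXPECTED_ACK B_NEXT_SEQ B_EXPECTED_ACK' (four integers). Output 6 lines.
100 200 200 100
100 382 382 100
100 382 417 100
100 382 499 100
100 382 558 100
100 558 558 100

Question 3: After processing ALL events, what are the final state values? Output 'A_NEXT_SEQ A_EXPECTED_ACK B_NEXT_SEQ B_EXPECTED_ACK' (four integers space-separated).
After event 0: A_seq=100 A_ack=200 B_seq=200 B_ack=100
After event 1: A_seq=100 A_ack=382 B_seq=382 B_ack=100
After event 2: A_seq=100 A_ack=382 B_seq=417 B_ack=100
After event 3: A_seq=100 A_ack=382 B_seq=499 B_ack=100
After event 4: A_seq=100 A_ack=382 B_seq=558 B_ack=100
After event 5: A_seq=100 A_ack=558 B_seq=558 B_ack=100

Answer: 100 558 558 100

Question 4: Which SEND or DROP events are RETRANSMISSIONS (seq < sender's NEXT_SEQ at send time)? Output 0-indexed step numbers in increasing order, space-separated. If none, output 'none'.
Answer: 5

Derivation:
Step 1: SEND seq=200 -> fresh
Step 2: DROP seq=382 -> fresh
Step 3: SEND seq=417 -> fresh
Step 4: SEND seq=499 -> fresh
Step 5: SEND seq=382 -> retransmit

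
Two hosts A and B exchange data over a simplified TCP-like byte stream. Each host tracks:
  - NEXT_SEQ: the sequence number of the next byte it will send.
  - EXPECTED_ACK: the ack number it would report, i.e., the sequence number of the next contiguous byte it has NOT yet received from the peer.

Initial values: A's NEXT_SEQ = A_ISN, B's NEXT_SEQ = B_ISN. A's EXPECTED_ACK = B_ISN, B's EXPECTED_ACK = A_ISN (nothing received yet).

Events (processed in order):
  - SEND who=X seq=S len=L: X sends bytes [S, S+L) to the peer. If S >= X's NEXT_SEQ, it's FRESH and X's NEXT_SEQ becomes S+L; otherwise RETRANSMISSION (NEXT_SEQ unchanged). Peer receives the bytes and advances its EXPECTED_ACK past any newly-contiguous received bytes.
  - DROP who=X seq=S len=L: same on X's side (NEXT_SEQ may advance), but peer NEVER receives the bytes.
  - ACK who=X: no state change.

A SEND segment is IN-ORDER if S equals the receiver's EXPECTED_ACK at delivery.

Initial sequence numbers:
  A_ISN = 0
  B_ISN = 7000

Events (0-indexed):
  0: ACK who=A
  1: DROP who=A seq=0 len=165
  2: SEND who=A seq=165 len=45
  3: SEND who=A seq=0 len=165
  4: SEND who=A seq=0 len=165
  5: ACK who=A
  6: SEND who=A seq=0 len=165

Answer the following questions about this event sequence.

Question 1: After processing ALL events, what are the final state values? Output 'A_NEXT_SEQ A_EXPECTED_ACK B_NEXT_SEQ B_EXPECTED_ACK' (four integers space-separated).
Answer: 210 7000 7000 210

Derivation:
After event 0: A_seq=0 A_ack=7000 B_seq=7000 B_ack=0
After event 1: A_seq=165 A_ack=7000 B_seq=7000 B_ack=0
After event 2: A_seq=210 A_ack=7000 B_seq=7000 B_ack=0
After event 3: A_seq=210 A_ack=7000 B_seq=7000 B_ack=210
After event 4: A_seq=210 A_ack=7000 B_seq=7000 B_ack=210
After event 5: A_seq=210 A_ack=7000 B_seq=7000 B_ack=210
After event 6: A_seq=210 A_ack=7000 B_seq=7000 B_ack=210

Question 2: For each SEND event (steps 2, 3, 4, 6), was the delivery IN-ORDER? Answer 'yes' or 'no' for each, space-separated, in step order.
Answer: no yes no no

Derivation:
Step 2: SEND seq=165 -> out-of-order
Step 3: SEND seq=0 -> in-order
Step 4: SEND seq=0 -> out-of-order
Step 6: SEND seq=0 -> out-of-order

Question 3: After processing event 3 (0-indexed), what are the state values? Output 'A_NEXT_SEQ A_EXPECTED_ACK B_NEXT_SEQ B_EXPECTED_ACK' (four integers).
After event 0: A_seq=0 A_ack=7000 B_seq=7000 B_ack=0
After event 1: A_seq=165 A_ack=7000 B_seq=7000 B_ack=0
After event 2: A_seq=210 A_ack=7000 B_seq=7000 B_ack=0
After event 3: A_seq=210 A_ack=7000 B_seq=7000 B_ack=210

210 7000 7000 210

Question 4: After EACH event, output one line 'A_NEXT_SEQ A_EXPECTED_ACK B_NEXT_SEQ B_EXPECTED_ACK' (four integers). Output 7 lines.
0 7000 7000 0
165 7000 7000 0
210 7000 7000 0
210 7000 7000 210
210 7000 7000 210
210 7000 7000 210
210 7000 7000 210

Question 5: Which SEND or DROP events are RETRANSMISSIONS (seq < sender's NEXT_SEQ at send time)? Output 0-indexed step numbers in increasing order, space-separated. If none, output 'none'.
Step 1: DROP seq=0 -> fresh
Step 2: SEND seq=165 -> fresh
Step 3: SEND seq=0 -> retransmit
Step 4: SEND seq=0 -> retransmit
Step 6: SEND seq=0 -> retransmit

Answer: 3 4 6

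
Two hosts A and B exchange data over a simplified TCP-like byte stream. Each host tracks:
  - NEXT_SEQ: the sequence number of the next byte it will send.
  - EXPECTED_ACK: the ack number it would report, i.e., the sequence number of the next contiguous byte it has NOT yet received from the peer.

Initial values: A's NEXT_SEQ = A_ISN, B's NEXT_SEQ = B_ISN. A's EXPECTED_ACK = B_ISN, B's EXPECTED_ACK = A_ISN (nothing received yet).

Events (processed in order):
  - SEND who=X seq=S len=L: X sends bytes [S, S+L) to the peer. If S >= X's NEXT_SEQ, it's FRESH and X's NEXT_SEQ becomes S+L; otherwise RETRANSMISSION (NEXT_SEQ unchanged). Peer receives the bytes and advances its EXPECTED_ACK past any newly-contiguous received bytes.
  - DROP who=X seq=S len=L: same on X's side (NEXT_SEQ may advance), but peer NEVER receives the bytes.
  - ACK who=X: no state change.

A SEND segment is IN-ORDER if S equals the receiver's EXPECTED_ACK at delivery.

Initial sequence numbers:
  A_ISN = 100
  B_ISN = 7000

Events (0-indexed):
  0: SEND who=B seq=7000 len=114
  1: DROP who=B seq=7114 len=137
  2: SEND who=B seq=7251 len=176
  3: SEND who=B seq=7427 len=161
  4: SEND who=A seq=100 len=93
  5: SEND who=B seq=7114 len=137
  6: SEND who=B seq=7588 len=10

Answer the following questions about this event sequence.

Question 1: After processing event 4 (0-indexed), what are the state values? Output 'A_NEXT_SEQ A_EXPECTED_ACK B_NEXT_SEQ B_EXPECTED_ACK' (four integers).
After event 0: A_seq=100 A_ack=7114 B_seq=7114 B_ack=100
After event 1: A_seq=100 A_ack=7114 B_seq=7251 B_ack=100
After event 2: A_seq=100 A_ack=7114 B_seq=7427 B_ack=100
After event 3: A_seq=100 A_ack=7114 B_seq=7588 B_ack=100
After event 4: A_seq=193 A_ack=7114 B_seq=7588 B_ack=193

193 7114 7588 193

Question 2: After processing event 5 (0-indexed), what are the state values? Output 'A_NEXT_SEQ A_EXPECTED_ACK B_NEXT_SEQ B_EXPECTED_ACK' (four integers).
After event 0: A_seq=100 A_ack=7114 B_seq=7114 B_ack=100
After event 1: A_seq=100 A_ack=7114 B_seq=7251 B_ack=100
After event 2: A_seq=100 A_ack=7114 B_seq=7427 B_ack=100
After event 3: A_seq=100 A_ack=7114 B_seq=7588 B_ack=100
After event 4: A_seq=193 A_ack=7114 B_seq=7588 B_ack=193
After event 5: A_seq=193 A_ack=7588 B_seq=7588 B_ack=193

193 7588 7588 193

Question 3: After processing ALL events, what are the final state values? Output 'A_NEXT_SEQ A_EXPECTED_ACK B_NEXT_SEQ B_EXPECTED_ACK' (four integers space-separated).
Answer: 193 7598 7598 193

Derivation:
After event 0: A_seq=100 A_ack=7114 B_seq=7114 B_ack=100
After event 1: A_seq=100 A_ack=7114 B_seq=7251 B_ack=100
After event 2: A_seq=100 A_ack=7114 B_seq=7427 B_ack=100
After event 3: A_seq=100 A_ack=7114 B_seq=7588 B_ack=100
After event 4: A_seq=193 A_ack=7114 B_seq=7588 B_ack=193
After event 5: A_seq=193 A_ack=7588 B_seq=7588 B_ack=193
After event 6: A_seq=193 A_ack=7598 B_seq=7598 B_ack=193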